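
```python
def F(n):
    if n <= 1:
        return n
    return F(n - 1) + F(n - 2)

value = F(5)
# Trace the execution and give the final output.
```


F(5)
= F(4) + F(3)
= (F(3) + F(2)) + F(3)
Computing bottom-up: F(0)=0, F(1)=1, F(2)=1, F(3)=2, F(4)=3, F(5)=5
= 5


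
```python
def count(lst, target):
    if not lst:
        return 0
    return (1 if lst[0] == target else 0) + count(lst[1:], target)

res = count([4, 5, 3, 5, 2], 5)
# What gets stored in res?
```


count([4, 5, 3, 5, 2], 5)
lst[0]=4 != 5: 0 + count([5, 3, 5, 2], 5)
lst[0]=5 == 5: 1 + count([3, 5, 2], 5)
lst[0]=3 != 5: 0 + count([5, 2], 5)
lst[0]=5 == 5: 1 + count([2], 5)
lst[0]=2 != 5: 0 + count([], 5)
= 2


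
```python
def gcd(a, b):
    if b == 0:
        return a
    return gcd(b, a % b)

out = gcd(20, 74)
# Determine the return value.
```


gcd(20, 74)
= gcd(74, 20 % 74) = gcd(74, 20)
= gcd(20, 74 % 20) = gcd(20, 14)
= gcd(14, 20 % 14) = gcd(14, 6)
= gcd(6, 14 % 6) = gcd(6, 2)
= gcd(2, 6 % 2) = gcd(2, 0)
b == 0, return a = 2


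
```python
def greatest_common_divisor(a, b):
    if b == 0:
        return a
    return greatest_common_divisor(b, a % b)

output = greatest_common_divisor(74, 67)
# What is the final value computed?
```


greatest_common_divisor(74, 67)
= greatest_common_divisor(67, 74 % 67) = greatest_common_divisor(67, 7)
= greatest_common_divisor(7, 67 % 7) = greatest_common_divisor(7, 4)
= greatest_common_divisor(4, 7 % 4) = greatest_common_divisor(4, 3)
= greatest_common_divisor(3, 4 % 3) = greatest_common_divisor(3, 1)
= greatest_common_divisor(1, 3 % 1) = greatest_common_divisor(1, 0)
b == 0, return a = 1


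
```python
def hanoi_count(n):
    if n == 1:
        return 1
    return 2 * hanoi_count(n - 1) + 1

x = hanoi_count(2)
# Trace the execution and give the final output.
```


hanoi_count(2)
= 2 * hanoi_count(1) + 1
Now compute bottom-up:
hanoi_count(1) = 1
hanoi_count(2) = 2 * 1 + 1 = 3
= 3


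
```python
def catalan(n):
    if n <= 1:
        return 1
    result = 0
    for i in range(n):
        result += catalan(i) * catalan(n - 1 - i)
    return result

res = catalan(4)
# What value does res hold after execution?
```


catalan(4)
= sum of catalan(i) * catalan(4-1-i) for i in 0..3
First compute sub-values bottom-up:
  catalan(0) = 1, catalan(1) = 1
  catalan(2) = 1*1 + 1*1 = 2
  catalan(3) = 1*2 + 1*1 + 2*1 = 5
Now catalan(4):
  catalan(0)*catalan(3) = 1*5 = 5
  catalan(1)*catalan(2) = 1*2 = 2
  catalan(2)*catalan(1) = 2*1 = 2
  catalan(3)*catalan(0) = 5*1 = 5
= 5 + 2 + 2 + 5
= 14


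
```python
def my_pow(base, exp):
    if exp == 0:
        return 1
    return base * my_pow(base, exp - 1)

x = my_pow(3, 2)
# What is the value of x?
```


my_pow(3, 2)
= 3 * my_pow(3, 1)
= 3 * 3 * my_pow(3, 0)
= 3 * 3 * 1
= 9


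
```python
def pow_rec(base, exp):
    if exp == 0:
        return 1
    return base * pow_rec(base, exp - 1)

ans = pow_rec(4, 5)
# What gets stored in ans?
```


pow_rec(4, 5)
= 4 * pow_rec(4, 4)
= 4 * 4 * pow_rec(4, 3)
= 4 * 4 * 4 * pow_rec(4, 2)
= 4 * 4 * 4 * 4 * pow_rec(4, 1)
= 4 * 4 * 4 * 4 * 4 * pow_rec(4, 0)
= 4 * 4 * 4 * 4 * 4 * 1
= 1024


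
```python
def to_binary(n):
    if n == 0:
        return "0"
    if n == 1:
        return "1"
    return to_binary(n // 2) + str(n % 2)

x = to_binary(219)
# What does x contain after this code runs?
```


to_binary(219)
= to_binary(109) + "1"
= to_binary(54) + "1" + "1"
= to_binary(27) + "0" + "1" + "1"
= to_binary(13) + "1" + "0" + "1" + "1"
= to_binary(6) + "1" + "1" + "0" + "1" + "1"
= to_binary(3) + "0" + "1" + "1" + "0" + "1" + "1"
= to_binary(1) + "1" + "0" + "1" + "1" + "0" + "1" + "1"
= "1" + "1" + "0" + "1" + "1" + "0" + "1" + "1"
= "11011011"


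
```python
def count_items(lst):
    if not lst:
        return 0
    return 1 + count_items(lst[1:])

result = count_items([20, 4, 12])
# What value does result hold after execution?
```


count_items([20, 4, 12])
= 1 + count_items([4, 12])
= 1 + 1 + count_items([12])
= 1 + 1 + 1 + count_items([])
= 1 + 1 + 1 + 0
= 3


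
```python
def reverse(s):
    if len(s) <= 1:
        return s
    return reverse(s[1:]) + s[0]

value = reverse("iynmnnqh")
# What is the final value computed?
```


reverse("iynmnnqh")
= reverse("ynmnnqh") + "i"
= reverse("nmnnqh") + "y" + "i"
= reverse("mnnqh") + "n" + "y" + "i"
= reverse("nnqh") + "m" + "n" + "y" + "i"
= reverse("nqh") + "n" + "m" + "n" + "y" + "i"
= reverse("qh") + "n" + "n" + "m" + "n" + "y" + "i"
= reverse("h") + "q" + "n" + "n" + "m" + "n" + "y" + "i"
= "h" + "q" + "n" + "n" + "m" + "n" + "y" + "i"
= "hqnnmnyi"


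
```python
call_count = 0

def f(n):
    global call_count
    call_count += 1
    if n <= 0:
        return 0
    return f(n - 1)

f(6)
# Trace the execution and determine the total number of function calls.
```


f(6) calls f(5) calls ... calls f(0)
Total calls: 6 + 1 (for base case) = 7


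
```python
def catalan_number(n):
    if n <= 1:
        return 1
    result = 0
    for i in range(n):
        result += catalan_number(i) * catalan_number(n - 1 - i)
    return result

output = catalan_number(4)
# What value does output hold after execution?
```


catalan_number(4)
= sum of catalan_number(i) * catalan_number(4-1-i) for i in 0..3
First compute sub-values bottom-up:
  catalan_number(0) = 1, catalan_number(1) = 1
  catalan_number(2) = 1*1 + 1*1 = 2
  catalan_number(3) = 1*2 + 1*1 + 2*1 = 5
Now catalan_number(4):
  catalan_number(0)*catalan_number(3) = 1*5 = 5
  catalan_number(1)*catalan_number(2) = 1*2 = 2
  catalan_number(2)*catalan_number(1) = 2*1 = 2
  catalan_number(3)*catalan_number(0) = 5*1 = 5
= 5 + 2 + 2 + 5
= 14


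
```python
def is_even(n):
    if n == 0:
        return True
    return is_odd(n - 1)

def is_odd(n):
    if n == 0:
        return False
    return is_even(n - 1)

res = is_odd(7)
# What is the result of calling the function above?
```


is_odd(7)
= is_even(6)
= is_odd(5)
= is_even(4)
= is_odd(3)
= is_even(2)
= is_odd(1)
= is_even(0)
n == 0: return True
= True


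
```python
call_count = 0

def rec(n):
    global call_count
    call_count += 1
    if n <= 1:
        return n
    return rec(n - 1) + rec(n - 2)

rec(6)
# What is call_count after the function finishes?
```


rec(6) calls rec(5) and rec(4); each non-base call branches into two more.
Let C(k) = total number of calls made by rec(k), including the call to rec(k) itself.
Base cases: C(0) = 1, C(1) = 1
Recurrence: C(k) = 1 + C(k-1) + C(k-2)
  C(2) = 1 + C(1) + C(0) = 1 + 1 + 1 = 3
  C(3) = 1 + C(2) + C(1) = 1 + 3 + 1 = 5
  C(4) = 1 + C(3) + C(2) = 1 + 5 + 3 = 9
  C(5) = 1 + C(4) + C(3) = 1 + 9 + 5 = 15
  C(6) = 1 + C(5) + C(4) = 1 + 15 + 9 = 25
Total calls = C(6) = 25


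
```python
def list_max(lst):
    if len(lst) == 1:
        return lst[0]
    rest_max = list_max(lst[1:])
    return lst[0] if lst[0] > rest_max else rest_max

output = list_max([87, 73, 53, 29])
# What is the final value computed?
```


list_max([87, 73, 53, 29])
= compare 87 with list_max([73, 53, 29])
= compare 73 with list_max([53, 29])
= compare 53 with list_max([29])
Base: list_max([29]) = 29
compare 53 with 29: max = 53
compare 73 with 53: max = 73
compare 87 with 73: max = 87
= 87


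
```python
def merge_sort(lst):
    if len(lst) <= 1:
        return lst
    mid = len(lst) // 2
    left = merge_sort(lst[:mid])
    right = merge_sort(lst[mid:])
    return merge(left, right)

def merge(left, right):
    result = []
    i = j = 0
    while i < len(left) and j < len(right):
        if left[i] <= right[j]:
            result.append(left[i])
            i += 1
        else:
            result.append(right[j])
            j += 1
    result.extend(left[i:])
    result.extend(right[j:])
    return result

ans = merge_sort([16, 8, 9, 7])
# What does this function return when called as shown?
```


merge_sort([16, 8, 9, 7])
Split into [16, 8] and [9, 7]
Left sorted: [8, 16]
Right sorted: [7, 9]
Merge [8, 16] and [7, 9]
= [7, 8, 9, 16]


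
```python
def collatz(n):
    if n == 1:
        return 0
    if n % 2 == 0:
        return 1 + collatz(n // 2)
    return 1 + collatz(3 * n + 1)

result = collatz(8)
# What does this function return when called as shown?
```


collatz(8)
8 is even -> collatz(4)
4 is even -> collatz(2)
2 is even -> collatz(1)
Reached 1 after 3 steps
= 3


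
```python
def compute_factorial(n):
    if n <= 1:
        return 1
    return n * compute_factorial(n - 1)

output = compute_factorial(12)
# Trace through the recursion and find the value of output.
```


compute_factorial(12)
= 12 * compute_factorial(11)
= 12 * 11 * compute_factorial(10)
= 12 * 11 * 10 * compute_factorial(9)
= 12 * 11 * 10 * 9 * compute_factorial(8)
= 12 * 11 * 10 * 9 * 8 * compute_factorial(7)
= 12 * 11 * 10 * 9 * 8 * 7 * compute_factorial(6)
= 12 * 11 * 10 * 9 * 8 * 7 * 6 * compute_factorial(5)
= 12 * 11 * 10 * 9 * 8 * 7 * 6 * 5 * compute_factorial(4)
= 12 * 11 * 10 * 9 * 8 * 7 * 6 * 5 * 4 * compute_factorial(3)
= 12 * 11 * 10 * 9 * 8 * 7 * 6 * 5 * 4 * 3 * compute_factorial(2)
= 12 * 11 * 10 * 9 * 8 * 7 * 6 * 5 * 4 * 3 * 2 * compute_factorial(1)
= 12 * 11 * 10 * 9 * 8 * 7 * 6 * 5 * 4 * 3 * 2 * 1
= 479001600


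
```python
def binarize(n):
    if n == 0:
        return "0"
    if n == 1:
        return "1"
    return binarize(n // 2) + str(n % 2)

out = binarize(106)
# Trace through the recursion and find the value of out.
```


binarize(106)
= binarize(53) + "0"
= binarize(26) + "1" + "0"
= binarize(13) + "0" + "1" + "0"
= binarize(6) + "1" + "0" + "1" + "0"
= binarize(3) + "0" + "1" + "0" + "1" + "0"
= binarize(1) + "1" + "0" + "1" + "0" + "1" + "0"
= "1" + "1" + "0" + "1" + "0" + "1" + "0"
= "1101010"


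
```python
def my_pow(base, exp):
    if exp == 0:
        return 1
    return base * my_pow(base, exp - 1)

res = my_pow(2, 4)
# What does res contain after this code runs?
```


my_pow(2, 4)
= 2 * my_pow(2, 3)
= 2 * 2 * my_pow(2, 2)
= 2 * 2 * 2 * my_pow(2, 1)
= 2 * 2 * 2 * 2 * my_pow(2, 0)
= 2 * 2 * 2 * 2 * 1
= 16


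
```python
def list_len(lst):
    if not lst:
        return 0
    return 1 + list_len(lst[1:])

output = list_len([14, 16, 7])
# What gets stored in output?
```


list_len([14, 16, 7])
= 1 + list_len([16, 7])
= 1 + 1 + list_len([7])
= 1 + 1 + 1 + list_len([])
= 1 + 1 + 1 + 0
= 3


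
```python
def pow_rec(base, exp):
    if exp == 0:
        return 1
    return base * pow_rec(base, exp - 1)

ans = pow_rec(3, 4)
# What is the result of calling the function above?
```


pow_rec(3, 4)
= 3 * pow_rec(3, 3)
= 3 * 3 * pow_rec(3, 2)
= 3 * 3 * 3 * pow_rec(3, 1)
= 3 * 3 * 3 * 3 * pow_rec(3, 0)
= 3 * 3 * 3 * 3 * 1
= 81


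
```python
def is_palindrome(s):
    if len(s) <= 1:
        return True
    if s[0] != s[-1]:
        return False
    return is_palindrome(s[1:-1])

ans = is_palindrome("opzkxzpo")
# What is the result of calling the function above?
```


is_palindrome("opzkxzpo")
"opzkxzpo": s[0]='o' == s[-1]='o' -> is_palindrome("pzkxzp")
"pzkxzp": s[0]='p' == s[-1]='p' -> is_palindrome("zkxz")
"zkxz": s[0]='z' == s[-1]='z' -> is_palindrome("kx")
"kx": s[0]='k' != s[-1]='x' -> False
= False


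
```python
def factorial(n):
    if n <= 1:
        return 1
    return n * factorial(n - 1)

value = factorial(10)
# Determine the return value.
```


factorial(10)
= 10 * factorial(9)
= 10 * 9 * factorial(8)
= 10 * 9 * 8 * factorial(7)
= 10 * 9 * 8 * 7 * factorial(6)
= 10 * 9 * 8 * 7 * 6 * factorial(5)
= 10 * 9 * 8 * 7 * 6 * 5 * factorial(4)
= 10 * 9 * 8 * 7 * 6 * 5 * 4 * factorial(3)
= 10 * 9 * 8 * 7 * 6 * 5 * 4 * 3 * factorial(2)
= 10 * 9 * 8 * 7 * 6 * 5 * 4 * 3 * 2 * factorial(1)
= 10 * 9 * 8 * 7 * 6 * 5 * 4 * 3 * 2 * 1
= 3628800


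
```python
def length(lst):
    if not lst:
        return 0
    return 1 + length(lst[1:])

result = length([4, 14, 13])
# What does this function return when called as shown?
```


length([4, 14, 13])
= 1 + length([14, 13])
= 1 + 1 + length([13])
= 1 + 1 + 1 + length([])
= 1 + 1 + 1 + 0
= 3


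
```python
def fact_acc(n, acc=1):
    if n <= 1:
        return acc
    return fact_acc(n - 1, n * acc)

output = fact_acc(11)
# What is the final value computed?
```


fact_acc(11, 1)
= fact_acc(10, 11 * 1) = fact_acc(10, 11)
= fact_acc(9, 10 * 11) = fact_acc(9, 110)
= fact_acc(8, 9 * 110) = fact_acc(8, 990)
= fact_acc(7, 8 * 990) = fact_acc(7, 7920)
= fact_acc(6, 7 * 7920) = fact_acc(6, 55440)
= fact_acc(5, 6 * 55440) = fact_acc(5, 332640)
= fact_acc(4, 5 * 332640) = fact_acc(4, 1663200)
= fact_acc(3, 4 * 1663200) = fact_acc(3, 6652800)
= fact_acc(2, 3 * 6652800) = fact_acc(2, 19958400)
= fact_acc(1, 2 * 19958400) = fact_acc(1, 39916800)
n <= 1, return acc = 39916800


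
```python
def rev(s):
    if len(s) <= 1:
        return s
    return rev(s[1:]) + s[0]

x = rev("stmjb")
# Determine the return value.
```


rev("stmjb")
= rev("tmjb") + "s"
= rev("mjb") + "t" + "s"
= rev("jb") + "m" + "t" + "s"
= rev("b") + "j" + "m" + "t" + "s"
= "b" + "j" + "m" + "t" + "s"
= "bjmts"


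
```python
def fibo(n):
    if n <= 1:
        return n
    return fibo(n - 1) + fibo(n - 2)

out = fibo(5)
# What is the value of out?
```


fibo(5)
= fibo(4) + fibo(3)
= (fibo(3) + fibo(2)) + fibo(3)
Computing bottom-up: fibo(0)=0, fibo(1)=1, fibo(2)=1, fibo(3)=2, fibo(4)=3, fibo(5)=5
= 5


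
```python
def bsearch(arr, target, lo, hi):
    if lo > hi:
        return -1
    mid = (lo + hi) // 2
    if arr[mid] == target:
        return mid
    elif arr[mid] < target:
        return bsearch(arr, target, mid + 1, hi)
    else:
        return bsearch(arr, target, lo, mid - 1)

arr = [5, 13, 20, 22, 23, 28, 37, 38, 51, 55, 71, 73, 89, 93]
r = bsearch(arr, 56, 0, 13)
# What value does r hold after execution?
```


bsearch(arr, 56, 0, 13)
lo=0, hi=13, mid=6, arr[mid]=37
37 < 56, search right half
lo=7, hi=13, mid=10, arr[mid]=71
71 > 56, search left half
lo=7, hi=9, mid=8, arr[mid]=51
51 < 56, search right half
lo=9, hi=9, mid=9, arr[mid]=55
55 < 56, search right half
lo > hi, target not found, return -1
= -1


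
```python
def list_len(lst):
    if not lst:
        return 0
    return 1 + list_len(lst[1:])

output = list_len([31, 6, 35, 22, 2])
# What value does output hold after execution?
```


list_len([31, 6, 35, 22, 2])
= 1 + list_len([6, 35, 22, 2])
= 1 + 1 + list_len([35, 22, 2])
= 1 + 1 + 1 + list_len([22, 2])
= 1 + 1 + 1 + 1 + list_len([2])
= 1 + 1 + 1 + 1 + 1 + list_len([])
= 1 + 1 + 1 + 1 + 1 + 0
= 5


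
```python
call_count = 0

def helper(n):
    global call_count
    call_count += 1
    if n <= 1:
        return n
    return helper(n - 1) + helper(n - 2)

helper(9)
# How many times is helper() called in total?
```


helper(9) calls helper(8) and helper(7); each non-base call branches into two more.
Let C(k) = total number of calls made by helper(k), including the call to helper(k) itself.
Base cases: C(0) = 1, C(1) = 1
Recurrence: C(k) = 1 + C(k-1) + C(k-2)
  C(2) = 1 + C(1) + C(0) = 1 + 1 + 1 = 3
  C(3) = 1 + C(2) + C(1) = 1 + 3 + 1 = 5
  C(4) = 1 + C(3) + C(2) = 1 + 5 + 3 = 9
  C(5) = 1 + C(4) + C(3) = 1 + 9 + 5 = 15
  C(6) = 1 + C(5) + C(4) = 1 + 15 + 9 = 25
  C(7) = 1 + C(6) + C(5) = 1 + 25 + 15 = 41
  C(8) = 1 + C(7) + C(6) = 1 + 41 + 25 = 67
  C(9) = 1 + C(8) + C(7) = 1 + 67 + 41 = 109
Total calls = C(9) = 109


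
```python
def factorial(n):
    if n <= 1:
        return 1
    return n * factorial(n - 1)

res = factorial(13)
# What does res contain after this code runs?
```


factorial(13)
= 13 * factorial(12)
= 13 * 12 * factorial(11)
= 13 * 12 * 11 * factorial(10)
= 13 * 12 * 11 * 10 * factorial(9)
= 13 * 12 * 11 * 10 * 9 * factorial(8)
= 13 * 12 * 11 * 10 * 9 * 8 * factorial(7)
= 13 * 12 * 11 * 10 * 9 * 8 * 7 * factorial(6)
= 13 * 12 * 11 * 10 * 9 * 8 * 7 * 6 * factorial(5)
= 13 * 12 * 11 * 10 * 9 * 8 * 7 * 6 * 5 * factorial(4)
= 13 * 12 * 11 * 10 * 9 * 8 * 7 * 6 * 5 * 4 * factorial(3)
= 13 * 12 * 11 * 10 * 9 * 8 * 7 * 6 * 5 * 4 * 3 * factorial(2)
= 13 * 12 * 11 * 10 * 9 * 8 * 7 * 6 * 5 * 4 * 3 * 2 * factorial(1)
= 13 * 12 * 11 * 10 * 9 * 8 * 7 * 6 * 5 * 4 * 3 * 2 * 1
= 6227020800


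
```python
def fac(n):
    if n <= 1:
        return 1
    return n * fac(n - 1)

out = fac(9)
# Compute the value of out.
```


fac(9)
= 9 * fac(8)
= 9 * 8 * fac(7)
= 9 * 8 * 7 * fac(6)
= 9 * 8 * 7 * 6 * fac(5)
= 9 * 8 * 7 * 6 * 5 * fac(4)
= 9 * 8 * 7 * 6 * 5 * 4 * fac(3)
= 9 * 8 * 7 * 6 * 5 * 4 * 3 * fac(2)
= 9 * 8 * 7 * 6 * 5 * 4 * 3 * 2 * fac(1)
= 9 * 8 * 7 * 6 * 5 * 4 * 3 * 2 * 1
= 362880


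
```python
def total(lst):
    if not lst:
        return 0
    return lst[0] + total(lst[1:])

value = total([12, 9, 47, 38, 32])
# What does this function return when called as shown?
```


total([12, 9, 47, 38, 32])
= 12 + total([9, 47, 38, 32])
= 12 + 9 + total([47, 38, 32])
= 12 + 9 + 47 + total([38, 32])
= 12 + 9 + 47 + 38 + total([32])
= 12 + 9 + 47 + 38 + 32 + total([])
= 12 + 9 + 47 + 38 + 32 + 0
= 138


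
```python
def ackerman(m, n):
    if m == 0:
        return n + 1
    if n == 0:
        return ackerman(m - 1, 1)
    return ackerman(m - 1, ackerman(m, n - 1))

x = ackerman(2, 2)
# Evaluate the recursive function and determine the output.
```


ackerman(2, 2)
= ackerman(1, ackerman(2, 1))
First compute ackerman(2, 1) = 5
= ackerman(1, 5)
= 7


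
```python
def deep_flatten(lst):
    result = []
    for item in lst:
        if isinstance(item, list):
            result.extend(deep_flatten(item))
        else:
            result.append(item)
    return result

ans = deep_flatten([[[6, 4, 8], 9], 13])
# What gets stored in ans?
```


deep_flatten([[[6, 4, 8], 9], 13])
Processing each element:
  [[6, 4, 8], 9] is a list -> deep_flatten recursively -> [6, 4, 8, 9]
  13 is not a list -> append 13
= [6, 4, 8, 9, 13]


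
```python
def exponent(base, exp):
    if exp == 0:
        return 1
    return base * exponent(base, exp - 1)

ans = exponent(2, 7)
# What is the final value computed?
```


exponent(2, 7)
= 2 * exponent(2, 6)
= 2 * 2 * exponent(2, 5)
= 2 * 2 * 2 * exponent(2, 4)
= 2 * 2 * 2 * 2 * exponent(2, 3)
= 2 * 2 * 2 * 2 * 2 * exponent(2, 2)
= 2 * 2 * 2 * 2 * 2 * 2 * exponent(2, 1)
= 2 * 2 * 2 * 2 * 2 * 2 * 2 * exponent(2, 0)
= 2 * 2 * 2 * 2 * 2 * 2 * 2 * 1
= 128


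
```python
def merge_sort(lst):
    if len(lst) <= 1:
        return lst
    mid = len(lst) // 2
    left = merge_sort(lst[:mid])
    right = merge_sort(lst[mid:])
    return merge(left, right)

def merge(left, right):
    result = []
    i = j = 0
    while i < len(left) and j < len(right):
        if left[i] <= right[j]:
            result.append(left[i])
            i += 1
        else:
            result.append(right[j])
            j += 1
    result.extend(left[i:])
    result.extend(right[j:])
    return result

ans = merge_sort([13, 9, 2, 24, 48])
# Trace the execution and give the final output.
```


merge_sort([13, 9, 2, 24, 48])
Split into [13, 9] and [2, 24, 48]
Left sorted: [9, 13]
Right sorted: [2, 24, 48]
Merge [9, 13] and [2, 24, 48]
= [2, 9, 13, 24, 48]


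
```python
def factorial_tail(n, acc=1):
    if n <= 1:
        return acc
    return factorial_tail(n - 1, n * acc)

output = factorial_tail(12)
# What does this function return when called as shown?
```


factorial_tail(12, 1)
= factorial_tail(11, 12 * 1) = factorial_tail(11, 12)
= factorial_tail(10, 11 * 12) = factorial_tail(10, 132)
= factorial_tail(9, 10 * 132) = factorial_tail(9, 1320)
= factorial_tail(8, 9 * 1320) = factorial_tail(8, 11880)
= factorial_tail(7, 8 * 11880) = factorial_tail(7, 95040)
= factorial_tail(6, 7 * 95040) = factorial_tail(6, 665280)
= factorial_tail(5, 6 * 665280) = factorial_tail(5, 3991680)
= factorial_tail(4, 5 * 3991680) = factorial_tail(4, 19958400)
= factorial_tail(3, 4 * 19958400) = factorial_tail(3, 79833600)
= factorial_tail(2, 3 * 79833600) = factorial_tail(2, 239500800)
= factorial_tail(1, 2 * 239500800) = factorial_tail(1, 479001600)
n <= 1, return acc = 479001600


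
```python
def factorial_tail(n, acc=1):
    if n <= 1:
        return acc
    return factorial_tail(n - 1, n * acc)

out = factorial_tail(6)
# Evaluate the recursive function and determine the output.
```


factorial_tail(6, 1)
= factorial_tail(5, 6 * 1) = factorial_tail(5, 6)
= factorial_tail(4, 5 * 6) = factorial_tail(4, 30)
= factorial_tail(3, 4 * 30) = factorial_tail(3, 120)
= factorial_tail(2, 3 * 120) = factorial_tail(2, 360)
= factorial_tail(1, 2 * 360) = factorial_tail(1, 720)
n <= 1, return acc = 720


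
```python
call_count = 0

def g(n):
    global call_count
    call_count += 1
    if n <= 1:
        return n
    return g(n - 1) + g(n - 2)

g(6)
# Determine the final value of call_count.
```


g(6) calls g(5) and g(4); each non-base call branches into two more.
Let C(k) = total number of calls made by g(k), including the call to g(k) itself.
Base cases: C(0) = 1, C(1) = 1
Recurrence: C(k) = 1 + C(k-1) + C(k-2)
  C(2) = 1 + C(1) + C(0) = 1 + 1 + 1 = 3
  C(3) = 1 + C(2) + C(1) = 1 + 3 + 1 = 5
  C(4) = 1 + C(3) + C(2) = 1 + 5 + 3 = 9
  C(5) = 1 + C(4) + C(3) = 1 + 9 + 5 = 15
  C(6) = 1 + C(5) + C(4) = 1 + 15 + 9 = 25
Total calls = C(6) = 25


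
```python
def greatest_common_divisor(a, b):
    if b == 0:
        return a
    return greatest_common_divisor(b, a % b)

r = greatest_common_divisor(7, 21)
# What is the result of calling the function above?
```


greatest_common_divisor(7, 21)
= greatest_common_divisor(21, 7 % 21) = greatest_common_divisor(21, 7)
= greatest_common_divisor(7, 21 % 7) = greatest_common_divisor(7, 0)
b == 0, return a = 7


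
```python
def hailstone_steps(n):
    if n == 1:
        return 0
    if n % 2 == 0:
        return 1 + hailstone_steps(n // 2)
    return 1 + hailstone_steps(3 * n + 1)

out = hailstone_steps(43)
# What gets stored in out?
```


hailstone_steps(43)
43 is odd -> 3*43+1 = 130 -> hailstone_steps(130)
130 is even -> hailstone_steps(65)
65 is odd -> 3*65+1 = 196 -> hailstone_steps(196)
196 is even -> hailstone_steps(98)
98 is even -> hailstone_steps(49)
49 is odd -> 3*49+1 = 148 -> hailstone_steps(148)
148 is even -> hailstone_steps(74)
74 is even -> hailstone_steps(37)
37 is odd -> 3*37+1 = 112 -> hailstone_steps(112)
112 is even -> hailstone_steps(56)
56 is even -> hailstone_steps(28)
28 is even -> hailstone_steps(14)
14 is even -> hailstone_steps(7)
7 is odd -> 3*7+1 = 22 -> hailstone_steps(22)
22 is even -> hailstone_steps(11)
11 is odd -> 3*11+1 = 34 -> hailstone_steps(34)
34 is even -> hailstone_steps(17)
17 is odd -> 3*17+1 = 52 -> hailstone_steps(52)
52 is even -> hailstone_steps(26)
26 is even -> hailstone_steps(13)
13 is odd -> 3*13+1 = 40 -> hailstone_steps(40)
40 is even -> hailstone_steps(20)
20 is even -> hailstone_steps(10)
10 is even -> hailstone_steps(5)
5 is odd -> 3*5+1 = 16 -> hailstone_steps(16)
16 is even -> hailstone_steps(8)
8 is even -> hailstone_steps(4)
4 is even -> hailstone_steps(2)
2 is even -> hailstone_steps(1)
Reached 1 after 29 steps
= 29


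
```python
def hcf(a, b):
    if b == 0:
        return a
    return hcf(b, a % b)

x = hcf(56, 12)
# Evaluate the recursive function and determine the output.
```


hcf(56, 12)
= hcf(12, 56 % 12) = hcf(12, 8)
= hcf(8, 12 % 8) = hcf(8, 4)
= hcf(4, 8 % 4) = hcf(4, 0)
b == 0, return a = 4


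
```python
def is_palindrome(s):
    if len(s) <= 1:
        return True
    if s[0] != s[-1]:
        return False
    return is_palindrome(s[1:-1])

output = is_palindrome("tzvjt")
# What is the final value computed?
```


is_palindrome("tzvjt")
"tzvjt": s[0]='t' == s[-1]='t' -> is_palindrome("zvj")
"zvj": s[0]='z' != s[-1]='j' -> False
= False


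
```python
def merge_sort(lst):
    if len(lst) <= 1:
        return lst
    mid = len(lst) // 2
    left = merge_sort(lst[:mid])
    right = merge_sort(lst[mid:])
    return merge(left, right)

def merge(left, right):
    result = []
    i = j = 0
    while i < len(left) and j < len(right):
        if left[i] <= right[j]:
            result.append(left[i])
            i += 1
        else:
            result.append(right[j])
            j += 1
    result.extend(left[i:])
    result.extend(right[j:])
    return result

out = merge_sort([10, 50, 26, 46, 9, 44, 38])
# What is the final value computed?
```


merge_sort([10, 50, 26, 46, 9, 44, 38])
Split into [10, 50, 26] and [46, 9, 44, 38]
Left sorted: [10, 26, 50]
Right sorted: [9, 38, 44, 46]
Merge [10, 26, 50] and [9, 38, 44, 46]
= [9, 10, 26, 38, 44, 46, 50]


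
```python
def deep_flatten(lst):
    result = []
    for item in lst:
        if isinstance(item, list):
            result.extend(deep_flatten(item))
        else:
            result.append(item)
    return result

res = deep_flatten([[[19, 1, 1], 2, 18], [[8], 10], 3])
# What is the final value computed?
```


deep_flatten([[[19, 1, 1], 2, 18], [[8], 10], 3])
Processing each element:
  [[19, 1, 1], 2, 18] is a list -> deep_flatten recursively -> [19, 1, 1, 2, 18]
  [[8], 10] is a list -> deep_flatten recursively -> [8, 10]
  3 is not a list -> append 3
= [19, 1, 1, 2, 18, 8, 10, 3]


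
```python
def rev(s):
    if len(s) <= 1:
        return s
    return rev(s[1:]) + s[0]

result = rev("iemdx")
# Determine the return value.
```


rev("iemdx")
= rev("emdx") + "i"
= rev("mdx") + "e" + "i"
= rev("dx") + "m" + "e" + "i"
= rev("x") + "d" + "m" + "e" + "i"
= "x" + "d" + "m" + "e" + "i"
= "xdmei"


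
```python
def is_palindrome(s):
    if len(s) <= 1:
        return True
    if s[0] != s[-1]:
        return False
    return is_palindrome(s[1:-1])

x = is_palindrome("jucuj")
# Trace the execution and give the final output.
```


is_palindrome("jucuj")
"jucuj": s[0]='j' == s[-1]='j' -> is_palindrome("ucu")
"ucu": s[0]='u' == s[-1]='u' -> is_palindrome("c")
"c": len <= 1 -> True
= True


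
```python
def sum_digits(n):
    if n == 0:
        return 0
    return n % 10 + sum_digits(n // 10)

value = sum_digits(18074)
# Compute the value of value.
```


sum_digits(18074)
= 4 + sum_digits(1807)
= 4 + 7 + sum_digits(180)
= 4 + 7 + 0 + sum_digits(18)
= 4 + 7 + 0 + 8 + sum_digits(1)
= 4 + 7 + 0 + 8 + 1 + sum_digits(0)
= 4 + 7 + 0 + 8 + 1 + 0
= 20


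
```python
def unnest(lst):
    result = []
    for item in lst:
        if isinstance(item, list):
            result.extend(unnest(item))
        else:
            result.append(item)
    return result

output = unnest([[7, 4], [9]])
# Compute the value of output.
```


unnest([[7, 4], [9]])
Processing each element:
  [7, 4] is a list -> unnest recursively -> [7, 4]
  [9] is a list -> unnest recursively -> [9]
= [7, 4, 9]


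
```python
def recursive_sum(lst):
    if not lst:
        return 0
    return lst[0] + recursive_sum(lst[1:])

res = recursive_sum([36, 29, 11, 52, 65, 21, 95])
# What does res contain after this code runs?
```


recursive_sum([36, 29, 11, 52, 65, 21, 95])
= 36 + recursive_sum([29, 11, 52, 65, 21, 95])
= 36 + 29 + recursive_sum([11, 52, 65, 21, 95])
= 36 + 29 + 11 + recursive_sum([52, 65, 21, 95])
= 36 + 29 + 11 + 52 + recursive_sum([65, 21, 95])
= 36 + 29 + 11 + 52 + 65 + recursive_sum([21, 95])
= 36 + 29 + 11 + 52 + 65 + 21 + recursive_sum([95])
= 36 + 29 + 11 + 52 + 65 + 21 + 95 + recursive_sum([])
= 36 + 29 + 11 + 52 + 65 + 21 + 95 + 0
= 309


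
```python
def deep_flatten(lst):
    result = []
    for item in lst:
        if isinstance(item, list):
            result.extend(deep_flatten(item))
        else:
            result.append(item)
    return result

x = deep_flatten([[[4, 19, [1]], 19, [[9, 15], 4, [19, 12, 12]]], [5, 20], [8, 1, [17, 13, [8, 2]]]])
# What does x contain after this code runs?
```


deep_flatten([[[4, 19, [1]], 19, [[9, 15], 4, [19, 12, 12]]], [5, 20], [8, 1, [17, 13, [8, 2]]]])
Processing each element:
  [[4, 19, [1]], 19, [[9, 15], 4, [19, 12, 12]]] is a list -> deep_flatten recursively -> [4, 19, 1, 19, 9, 15, 4, 19, 12, 12]
  [5, 20] is a list -> deep_flatten recursively -> [5, 20]
  [8, 1, [17, 13, [8, 2]]] is a list -> deep_flatten recursively -> [8, 1, 17, 13, 8, 2]
= [4, 19, 1, 19, 9, 15, 4, 19, 12, 12, 5, 20, 8, 1, 17, 13, 8, 2]


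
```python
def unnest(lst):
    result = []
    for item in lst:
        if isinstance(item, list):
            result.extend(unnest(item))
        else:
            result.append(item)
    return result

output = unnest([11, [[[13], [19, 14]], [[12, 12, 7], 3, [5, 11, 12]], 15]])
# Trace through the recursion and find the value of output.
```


unnest([11, [[[13], [19, 14]], [[12, 12, 7], 3, [5, 11, 12]], 15]])
Processing each element:
  11 is not a list -> append 11
  [[[13], [19, 14]], [[12, 12, 7], 3, [5, 11, 12]], 15] is a list -> unnest recursively -> [13, 19, 14, 12, 12, 7, 3, 5, 11, 12, 15]
= [11, 13, 19, 14, 12, 12, 7, 3, 5, 11, 12, 15]


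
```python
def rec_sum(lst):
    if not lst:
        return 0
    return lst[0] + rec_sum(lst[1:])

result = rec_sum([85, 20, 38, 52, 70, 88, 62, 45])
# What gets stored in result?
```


rec_sum([85, 20, 38, 52, 70, 88, 62, 45])
= 85 + rec_sum([20, 38, 52, 70, 88, 62, 45])
= 85 + 20 + rec_sum([38, 52, 70, 88, 62, 45])
= 85 + 20 + 38 + rec_sum([52, 70, 88, 62, 45])
= 85 + 20 + 38 + 52 + rec_sum([70, 88, 62, 45])
= 85 + 20 + 38 + 52 + 70 + rec_sum([88, 62, 45])
= 85 + 20 + 38 + 52 + 70 + 88 + rec_sum([62, 45])
= 85 + 20 + 38 + 52 + 70 + 88 + 62 + rec_sum([45])
= 85 + 20 + 38 + 52 + 70 + 88 + 62 + 45 + rec_sum([])
= 85 + 20 + 38 + 52 + 70 + 88 + 62 + 45 + 0
= 460


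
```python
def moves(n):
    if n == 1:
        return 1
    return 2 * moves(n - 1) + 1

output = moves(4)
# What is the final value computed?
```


moves(4)
= 2 * moves(3) + 1
= 2 * (2 * moves(2) + 1) + 1
= 2 * (2 * (2 * moves(1) + 1) + 1) + 1
Now compute bottom-up:
moves(1) = 1
moves(2) = 2 * 1 + 1 = 3
moves(3) = 2 * 3 + 1 = 7
moves(4) = 2 * 7 + 1 = 15
= 15


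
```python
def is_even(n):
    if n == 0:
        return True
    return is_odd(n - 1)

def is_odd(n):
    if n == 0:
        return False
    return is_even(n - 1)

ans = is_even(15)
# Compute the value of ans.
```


is_even(15)
= is_odd(14)
= is_even(13)
= is_odd(12)
= is_even(11)
= is_odd(10)
= is_even(9)
= is_odd(8)
= is_even(7)
= is_odd(6)
= is_even(5)
= is_odd(4)
= is_even(3)
= is_odd(2)
= is_even(1)
= is_odd(0)
n == 0: return False
= False


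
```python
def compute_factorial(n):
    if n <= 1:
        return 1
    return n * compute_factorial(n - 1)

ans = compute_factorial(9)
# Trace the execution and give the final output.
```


compute_factorial(9)
= 9 * compute_factorial(8)
= 9 * 8 * compute_factorial(7)
= 9 * 8 * 7 * compute_factorial(6)
= 9 * 8 * 7 * 6 * compute_factorial(5)
= 9 * 8 * 7 * 6 * 5 * compute_factorial(4)
= 9 * 8 * 7 * 6 * 5 * 4 * compute_factorial(3)
= 9 * 8 * 7 * 6 * 5 * 4 * 3 * compute_factorial(2)
= 9 * 8 * 7 * 6 * 5 * 4 * 3 * 2 * compute_factorial(1)
= 9 * 8 * 7 * 6 * 5 * 4 * 3 * 2 * 1
= 362880


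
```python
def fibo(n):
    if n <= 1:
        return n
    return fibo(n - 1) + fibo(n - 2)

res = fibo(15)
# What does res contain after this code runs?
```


fibo(15)
= fibo(14) + fibo(13)
= (fibo(13) + fibo(12)) + fibo(13)
Computing bottom-up: fibo(0)=0, fibo(1)=1, fibo(2)=1, fibo(3)=2, fibo(4)=3, fibo(5)=5, fibo(6)=8, fibo(7)=13, fibo(8)=21, fibo(9)=34, fibo(10)=55, fibo(11)=89, fibo(12)=144, fibo(13)=233, fibo(14)=377, fibo(15)=610
= 610


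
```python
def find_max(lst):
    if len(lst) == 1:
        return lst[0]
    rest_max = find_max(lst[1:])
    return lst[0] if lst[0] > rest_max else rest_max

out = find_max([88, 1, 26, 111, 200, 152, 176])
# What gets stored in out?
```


find_max([88, 1, 26, 111, 200, 152, 176])
= compare 88 with find_max([1, 26, 111, 200, 152, 176])
= compare 1 with find_max([26, 111, 200, 152, 176])
= compare 26 with find_max([111, 200, 152, 176])
= compare 111 with find_max([200, 152, 176])
= compare 200 with find_max([152, 176])
= compare 152 with find_max([176])
Base: find_max([176]) = 176
compare 152 with 176: max = 176
compare 200 with 176: max = 200
compare 111 with 200: max = 200
compare 26 with 200: max = 200
compare 1 with 200: max = 200
compare 88 with 200: max = 200
= 200


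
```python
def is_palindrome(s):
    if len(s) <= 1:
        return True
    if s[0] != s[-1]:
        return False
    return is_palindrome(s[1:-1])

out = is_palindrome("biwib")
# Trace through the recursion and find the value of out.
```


is_palindrome("biwib")
"biwib": s[0]='b' == s[-1]='b' -> is_palindrome("iwi")
"iwi": s[0]='i' == s[-1]='i' -> is_palindrome("w")
"w": len <= 1 -> True
= True


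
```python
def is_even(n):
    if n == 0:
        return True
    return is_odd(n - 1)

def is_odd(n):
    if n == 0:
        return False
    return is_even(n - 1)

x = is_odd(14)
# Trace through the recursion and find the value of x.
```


is_odd(14)
= is_even(13)
= is_odd(12)
= is_even(11)
= is_odd(10)
= is_even(9)
= is_odd(8)
= is_even(7)
= is_odd(6)
= is_even(5)
= is_odd(4)
= is_even(3)
= is_odd(2)
= is_even(1)
= is_odd(0)
n == 0: return False
= False


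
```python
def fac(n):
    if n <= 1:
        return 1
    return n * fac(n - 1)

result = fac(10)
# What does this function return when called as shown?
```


fac(10)
= 10 * fac(9)
= 10 * 9 * fac(8)
= 10 * 9 * 8 * fac(7)
= 10 * 9 * 8 * 7 * fac(6)
= 10 * 9 * 8 * 7 * 6 * fac(5)
= 10 * 9 * 8 * 7 * 6 * 5 * fac(4)
= 10 * 9 * 8 * 7 * 6 * 5 * 4 * fac(3)
= 10 * 9 * 8 * 7 * 6 * 5 * 4 * 3 * fac(2)
= 10 * 9 * 8 * 7 * 6 * 5 * 4 * 3 * 2 * fac(1)
= 10 * 9 * 8 * 7 * 6 * 5 * 4 * 3 * 2 * 1
= 3628800


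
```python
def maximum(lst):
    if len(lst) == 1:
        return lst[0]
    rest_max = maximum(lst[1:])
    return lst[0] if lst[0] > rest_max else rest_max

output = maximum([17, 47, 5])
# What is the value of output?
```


maximum([17, 47, 5])
= compare 17 with maximum([47, 5])
= compare 47 with maximum([5])
Base: maximum([5]) = 5
compare 47 with 5: max = 47
compare 17 with 47: max = 47
= 47


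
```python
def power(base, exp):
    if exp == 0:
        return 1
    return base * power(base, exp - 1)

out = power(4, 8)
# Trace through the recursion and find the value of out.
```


power(4, 8)
= 4 * power(4, 7)
= 4 * 4 * power(4, 6)
= 4 * 4 * 4 * power(4, 5)
= 4 * 4 * 4 * 4 * power(4, 4)
= 4 * 4 * 4 * 4 * 4 * power(4, 3)
= 4 * 4 * 4 * 4 * 4 * 4 * power(4, 2)
= 4 * 4 * 4 * 4 * 4 * 4 * 4 * power(4, 1)
= 4 * 4 * 4 * 4 * 4 * 4 * 4 * 4 * power(4, 0)
= 4 * 4 * 4 * 4 * 4 * 4 * 4 * 4 * 1
= 65536


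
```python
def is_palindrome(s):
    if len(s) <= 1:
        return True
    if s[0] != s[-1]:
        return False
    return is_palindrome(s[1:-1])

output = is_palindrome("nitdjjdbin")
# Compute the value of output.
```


is_palindrome("nitdjjdbin")
"nitdjjdbin": s[0]='n' == s[-1]='n' -> is_palindrome("itdjjdbi")
"itdjjdbi": s[0]='i' == s[-1]='i' -> is_palindrome("tdjjdb")
"tdjjdb": s[0]='t' != s[-1]='b' -> False
= False


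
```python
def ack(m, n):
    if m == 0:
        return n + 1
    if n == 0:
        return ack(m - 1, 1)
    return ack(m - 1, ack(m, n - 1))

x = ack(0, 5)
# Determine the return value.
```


ack(0, 5)
m == 0: return 5 + 1 = 6
= 6


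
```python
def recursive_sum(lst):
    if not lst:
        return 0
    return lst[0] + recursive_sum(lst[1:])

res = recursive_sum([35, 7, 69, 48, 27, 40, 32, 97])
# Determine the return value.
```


recursive_sum([35, 7, 69, 48, 27, 40, 32, 97])
= 35 + recursive_sum([7, 69, 48, 27, 40, 32, 97])
= 35 + 7 + recursive_sum([69, 48, 27, 40, 32, 97])
= 35 + 7 + 69 + recursive_sum([48, 27, 40, 32, 97])
= 35 + 7 + 69 + 48 + recursive_sum([27, 40, 32, 97])
= 35 + 7 + 69 + 48 + 27 + recursive_sum([40, 32, 97])
= 35 + 7 + 69 + 48 + 27 + 40 + recursive_sum([32, 97])
= 35 + 7 + 69 + 48 + 27 + 40 + 32 + recursive_sum([97])
= 35 + 7 + 69 + 48 + 27 + 40 + 32 + 97 + recursive_sum([])
= 35 + 7 + 69 + 48 + 27 + 40 + 32 + 97 + 0
= 355


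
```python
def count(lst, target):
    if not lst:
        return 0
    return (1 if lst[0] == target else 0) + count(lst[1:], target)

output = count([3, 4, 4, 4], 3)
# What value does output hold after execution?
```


count([3, 4, 4, 4], 3)
lst[0]=3 == 3: 1 + count([4, 4, 4], 3)
lst[0]=4 != 3: 0 + count([4, 4], 3)
lst[0]=4 != 3: 0 + count([4], 3)
lst[0]=4 != 3: 0 + count([], 3)
= 1


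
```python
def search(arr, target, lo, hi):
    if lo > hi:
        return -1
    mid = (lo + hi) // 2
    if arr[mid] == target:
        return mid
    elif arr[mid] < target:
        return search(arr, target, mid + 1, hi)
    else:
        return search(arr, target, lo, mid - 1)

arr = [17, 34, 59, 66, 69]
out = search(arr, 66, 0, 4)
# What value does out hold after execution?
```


search(arr, 66, 0, 4)
lo=0, hi=4, mid=2, arr[mid]=59
59 < 66, search right half
lo=3, hi=4, mid=3, arr[mid]=66
arr[3] == 66, found at index 3
= 3


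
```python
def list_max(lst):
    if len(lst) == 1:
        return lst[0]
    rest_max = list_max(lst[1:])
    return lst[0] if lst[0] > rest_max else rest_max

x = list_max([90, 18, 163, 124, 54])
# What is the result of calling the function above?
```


list_max([90, 18, 163, 124, 54])
= compare 90 with list_max([18, 163, 124, 54])
= compare 18 with list_max([163, 124, 54])
= compare 163 with list_max([124, 54])
= compare 124 with list_max([54])
Base: list_max([54]) = 54
compare 124 with 54: max = 124
compare 163 with 124: max = 163
compare 18 with 163: max = 163
compare 90 with 163: max = 163
= 163


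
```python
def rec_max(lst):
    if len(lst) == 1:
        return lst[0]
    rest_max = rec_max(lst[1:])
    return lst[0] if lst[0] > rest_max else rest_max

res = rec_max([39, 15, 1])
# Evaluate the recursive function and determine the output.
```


rec_max([39, 15, 1])
= compare 39 with rec_max([15, 1])
= compare 15 with rec_max([1])
Base: rec_max([1]) = 1
compare 15 with 1: max = 15
compare 39 with 15: max = 39
= 39


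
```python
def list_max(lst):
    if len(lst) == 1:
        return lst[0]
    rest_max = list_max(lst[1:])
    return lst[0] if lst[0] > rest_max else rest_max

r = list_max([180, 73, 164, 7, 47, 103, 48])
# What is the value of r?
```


list_max([180, 73, 164, 7, 47, 103, 48])
= compare 180 with list_max([73, 164, 7, 47, 103, 48])
= compare 73 with list_max([164, 7, 47, 103, 48])
= compare 164 with list_max([7, 47, 103, 48])
= compare 7 with list_max([47, 103, 48])
= compare 47 with list_max([103, 48])
= compare 103 with list_max([48])
Base: list_max([48]) = 48
compare 103 with 48: max = 103
compare 47 with 103: max = 103
compare 7 with 103: max = 103
compare 164 with 103: max = 164
compare 73 with 164: max = 164
compare 180 with 164: max = 180
= 180


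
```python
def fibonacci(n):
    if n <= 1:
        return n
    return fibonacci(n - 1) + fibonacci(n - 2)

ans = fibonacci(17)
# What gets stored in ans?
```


fibonacci(17)
= fibonacci(16) + fibonacci(15)
= (fibonacci(15) + fibonacci(14)) + fibonacci(15)
Computing bottom-up: fibonacci(0)=0, fibonacci(1)=1, fibonacci(2)=1, fibonacci(3)=2, fibonacci(4)=3, fibonacci(5)=5, fibonacci(6)=8, fibonacci(7)=13, fibonacci(8)=21, fibonacci(9)=34, fibonacci(10)=55, fibonacci(11)=89, fibonacci(12)=144, fibonacci(13)=233, fibonacci(14)=377, fibonacci(15)=610, fibonacci(16)=987, fibonacci(17)=1597
= 1597


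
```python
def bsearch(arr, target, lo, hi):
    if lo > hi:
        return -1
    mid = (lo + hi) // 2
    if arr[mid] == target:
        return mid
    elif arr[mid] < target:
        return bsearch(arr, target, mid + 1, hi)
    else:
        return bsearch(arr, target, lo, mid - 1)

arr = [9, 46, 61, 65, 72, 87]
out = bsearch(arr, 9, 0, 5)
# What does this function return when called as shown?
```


bsearch(arr, 9, 0, 5)
lo=0, hi=5, mid=2, arr[mid]=61
61 > 9, search left half
lo=0, hi=1, mid=0, arr[mid]=9
arr[0] == 9, found at index 0
= 0


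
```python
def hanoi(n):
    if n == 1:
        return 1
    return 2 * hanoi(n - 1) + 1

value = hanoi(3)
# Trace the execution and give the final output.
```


hanoi(3)
= 2 * hanoi(2) + 1
= 2 * (2 * hanoi(1) + 1) + 1
Now compute bottom-up:
hanoi(1) = 1
hanoi(2) = 2 * 1 + 1 = 3
hanoi(3) = 2 * 3 + 1 = 7
= 7


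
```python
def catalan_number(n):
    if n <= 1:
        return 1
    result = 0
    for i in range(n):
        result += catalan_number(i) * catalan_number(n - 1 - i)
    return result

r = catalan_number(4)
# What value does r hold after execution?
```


catalan_number(4)
= sum of catalan_number(i) * catalan_number(4-1-i) for i in 0..3
First compute sub-values bottom-up:
  catalan_number(0) = 1, catalan_number(1) = 1
  catalan_number(2) = 1*1 + 1*1 = 2
  catalan_number(3) = 1*2 + 1*1 + 2*1 = 5
Now catalan_number(4):
  catalan_number(0)*catalan_number(3) = 1*5 = 5
  catalan_number(1)*catalan_number(2) = 1*2 = 2
  catalan_number(2)*catalan_number(1) = 2*1 = 2
  catalan_number(3)*catalan_number(0) = 5*1 = 5
= 5 + 2 + 2 + 5
= 14
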